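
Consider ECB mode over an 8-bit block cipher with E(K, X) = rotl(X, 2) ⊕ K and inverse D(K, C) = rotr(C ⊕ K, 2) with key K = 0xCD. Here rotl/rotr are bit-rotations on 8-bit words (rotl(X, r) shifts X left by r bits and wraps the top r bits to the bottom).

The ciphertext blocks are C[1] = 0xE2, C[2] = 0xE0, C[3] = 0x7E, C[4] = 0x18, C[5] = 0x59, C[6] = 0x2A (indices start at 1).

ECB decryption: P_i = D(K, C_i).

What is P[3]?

P[3]: D(K, 0x7E) = 0xEC.

P[3] = 0xEC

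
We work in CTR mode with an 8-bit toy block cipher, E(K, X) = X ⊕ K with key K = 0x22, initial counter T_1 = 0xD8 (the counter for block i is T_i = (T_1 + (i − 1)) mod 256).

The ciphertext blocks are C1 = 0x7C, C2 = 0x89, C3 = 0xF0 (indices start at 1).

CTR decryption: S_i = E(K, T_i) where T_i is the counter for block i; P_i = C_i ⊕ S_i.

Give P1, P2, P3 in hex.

P1: T = 0xD8, S = E(K, T) = 0xFA; 0x7C ⊕ 0xFA = 0x86.
P2: T = 0xD9, S = E(K, T) = 0xFB; 0x89 ⊕ 0xFB = 0x72.
P3: T = 0xDA, S = E(K, T) = 0xF8; 0xF0 ⊕ 0xF8 = 0x08.

P1 = 0x86, P2 = 0x72, P3 = 0x08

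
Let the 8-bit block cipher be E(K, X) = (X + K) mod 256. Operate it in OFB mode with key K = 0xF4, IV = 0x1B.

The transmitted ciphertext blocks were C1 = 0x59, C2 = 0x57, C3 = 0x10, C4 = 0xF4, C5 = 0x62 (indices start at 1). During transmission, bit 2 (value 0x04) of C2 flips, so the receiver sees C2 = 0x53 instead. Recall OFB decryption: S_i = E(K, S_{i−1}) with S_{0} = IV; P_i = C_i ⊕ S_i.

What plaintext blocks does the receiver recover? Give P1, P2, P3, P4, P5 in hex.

P1 = 0x56, P2 = 0x50, P3 = 0xE7, P4 = 0x1F, P5 = 0xBD

Only C2 changed, to 0x53. In OFB, a change in C_i flips the same bit in P_i only; the keystream is unaffected. Decrypting the received ciphertext:
P1: S = E(K, 0x1B) = 0x0F; 0x59 ⊕ 0x0F = 0x56.
P2: S = E(K, 0x0F) = 0x03; 0x53 ⊕ 0x03 = 0x50.
P3: S = E(K, 0x03) = 0xF7; 0x10 ⊕ 0xF7 = 0xE7.
P4: S = E(K, 0xF7) = 0xEB; 0xF4 ⊕ 0xEB = 0x1F.
P5: S = E(K, 0xEB) = 0xDF; 0x62 ⊕ 0xDF = 0xBD.
Blocks that differ from the original plaintext: P2.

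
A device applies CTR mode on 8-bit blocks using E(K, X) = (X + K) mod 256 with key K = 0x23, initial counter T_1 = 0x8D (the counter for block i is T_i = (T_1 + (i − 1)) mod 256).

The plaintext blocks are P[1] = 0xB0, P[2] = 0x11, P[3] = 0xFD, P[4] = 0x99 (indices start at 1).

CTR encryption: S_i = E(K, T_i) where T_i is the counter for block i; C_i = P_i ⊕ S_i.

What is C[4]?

C[1]: T = 0x8D, S = E(K, T) = 0xB0; 0xB0 ⊕ 0xB0 = 0x00.
C[2]: T = 0x8E, S = E(K, T) = 0xB1; 0x11 ⊕ 0xB1 = 0xA0.
C[3]: T = 0x8F, S = E(K, T) = 0xB2; 0xFD ⊕ 0xB2 = 0x4F.
C[4]: T = 0x90, S = E(K, T) = 0xB3; 0x99 ⊕ 0xB3 = 0x2A.

C[4] = 0x2A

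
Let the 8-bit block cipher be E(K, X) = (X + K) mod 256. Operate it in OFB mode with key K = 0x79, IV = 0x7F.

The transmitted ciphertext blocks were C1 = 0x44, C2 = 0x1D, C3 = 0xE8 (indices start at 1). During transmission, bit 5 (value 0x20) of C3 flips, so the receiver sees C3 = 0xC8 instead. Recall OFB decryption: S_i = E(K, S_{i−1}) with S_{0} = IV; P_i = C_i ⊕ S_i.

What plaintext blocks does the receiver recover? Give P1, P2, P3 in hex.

Only C3 changed, to 0xC8. In OFB, a change in C_i flips the same bit in P_i only; the keystream is unaffected. Decrypting the received ciphertext:
P1: S = E(K, 0x7F) = 0xF8; 0x44 ⊕ 0xF8 = 0xBC.
P2: S = E(K, 0xF8) = 0x71; 0x1D ⊕ 0x71 = 0x6C.
P3: S = E(K, 0x71) = 0xEA; 0xC8 ⊕ 0xEA = 0x22.
Blocks that differ from the original plaintext: P3.

P1 = 0xBC, P2 = 0x6C, P3 = 0x22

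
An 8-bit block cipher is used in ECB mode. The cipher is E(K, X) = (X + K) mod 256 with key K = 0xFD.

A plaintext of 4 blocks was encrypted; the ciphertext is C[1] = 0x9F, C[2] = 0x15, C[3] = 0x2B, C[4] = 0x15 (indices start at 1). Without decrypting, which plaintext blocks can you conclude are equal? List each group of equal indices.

P[2] = P[4]

ECB encrypts each block independently with the same key, so equal ciphertext blocks imply equal plaintext blocks.
C[2] = C[4] = 0x15, so P[2] = P[4].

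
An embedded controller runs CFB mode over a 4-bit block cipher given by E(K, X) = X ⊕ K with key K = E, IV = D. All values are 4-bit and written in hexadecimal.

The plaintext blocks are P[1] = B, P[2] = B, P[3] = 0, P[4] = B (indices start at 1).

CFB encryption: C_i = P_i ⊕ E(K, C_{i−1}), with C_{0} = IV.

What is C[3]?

C[1]: E(K, D) = 3; B ⊕ 3 = 8.
C[2]: E(K, 8) = 6; B ⊕ 6 = D.
C[3]: E(K, D) = 3; 0 ⊕ 3 = 3.

C[3] = 3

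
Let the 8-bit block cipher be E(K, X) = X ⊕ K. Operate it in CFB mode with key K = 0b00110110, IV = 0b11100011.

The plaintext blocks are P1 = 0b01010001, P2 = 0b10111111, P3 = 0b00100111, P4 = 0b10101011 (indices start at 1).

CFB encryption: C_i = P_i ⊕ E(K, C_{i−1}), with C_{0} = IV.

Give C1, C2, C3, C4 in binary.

C1 = 0b10000100, C2 = 0b00001101, C3 = 0b00011100, C4 = 0b10000001

C1: E(K, 0b11100011) = 0b11010101; 0b01010001 ⊕ 0b11010101 = 0b10000100.
C2: E(K, 0b10000100) = 0b10110010; 0b10111111 ⊕ 0b10110010 = 0b00001101.
C3: E(K, 0b00001101) = 0b00111011; 0b00100111 ⊕ 0b00111011 = 0b00011100.
C4: E(K, 0b00011100) = 0b00101010; 0b10101011 ⊕ 0b00101010 = 0b10000001.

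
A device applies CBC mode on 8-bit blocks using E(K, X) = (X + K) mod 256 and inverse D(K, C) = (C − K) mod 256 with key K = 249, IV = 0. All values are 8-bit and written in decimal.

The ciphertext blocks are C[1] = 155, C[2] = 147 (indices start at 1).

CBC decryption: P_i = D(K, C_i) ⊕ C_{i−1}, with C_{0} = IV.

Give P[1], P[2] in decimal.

P[1] = 162, P[2] = 1

P[1]: D(K, 155) = 162; 162 ⊕ 0 = 162.
P[2]: D(K, 147) = 154; 154 ⊕ 155 = 1.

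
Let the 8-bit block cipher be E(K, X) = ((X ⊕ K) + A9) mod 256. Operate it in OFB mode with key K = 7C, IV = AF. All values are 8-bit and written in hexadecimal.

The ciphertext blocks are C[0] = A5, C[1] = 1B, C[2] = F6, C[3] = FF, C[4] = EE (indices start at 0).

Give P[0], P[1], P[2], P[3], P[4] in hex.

OFB decryption: S_i = E(K, S_{i−1}) with S_{−1} = IV; P_i = C_i ⊕ S_i.
P[0]: S = E(K, AF) = 7C; A5 ⊕ 7C = D9.
P[1]: S = E(K, 7C) = A9; 1B ⊕ A9 = B2.
P[2]: S = E(K, A9) = 7E; F6 ⊕ 7E = 88.
P[3]: S = E(K, 7E) = AB; FF ⊕ AB = 54.
P[4]: S = E(K, AB) = 80; EE ⊕ 80 = 6E.

P[0] = D9, P[1] = B2, P[2] = 88, P[3] = 54, P[4] = 6E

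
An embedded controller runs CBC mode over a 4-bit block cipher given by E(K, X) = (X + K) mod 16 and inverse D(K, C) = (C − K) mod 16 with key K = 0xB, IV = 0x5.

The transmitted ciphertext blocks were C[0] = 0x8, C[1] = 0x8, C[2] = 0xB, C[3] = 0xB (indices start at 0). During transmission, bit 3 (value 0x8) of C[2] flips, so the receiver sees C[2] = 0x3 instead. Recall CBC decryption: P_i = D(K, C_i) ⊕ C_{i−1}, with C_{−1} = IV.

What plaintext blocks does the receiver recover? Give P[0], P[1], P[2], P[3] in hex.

P[0] = 0x8, P[1] = 0x5, P[2] = 0x0, P[3] = 0x3

Only C[2] changed, to 0x3. In CBC, a change in C_i garbles P_i and flips the same bit in P_{i+1}. Decrypting the received ciphertext:
P[0]: D(K, 0x8) = 0xD; 0xD ⊕ 0x5 = 0x8.
P[1]: D(K, 0x8) = 0xD; 0xD ⊕ 0x8 = 0x5.
P[2]: D(K, 0x3) = 0x8; 0x8 ⊕ 0x8 = 0x0.
P[3]: D(K, 0xB) = 0x0; 0x0 ⊕ 0x3 = 0x3.
Blocks that differ from the original plaintext: P[2], P[3].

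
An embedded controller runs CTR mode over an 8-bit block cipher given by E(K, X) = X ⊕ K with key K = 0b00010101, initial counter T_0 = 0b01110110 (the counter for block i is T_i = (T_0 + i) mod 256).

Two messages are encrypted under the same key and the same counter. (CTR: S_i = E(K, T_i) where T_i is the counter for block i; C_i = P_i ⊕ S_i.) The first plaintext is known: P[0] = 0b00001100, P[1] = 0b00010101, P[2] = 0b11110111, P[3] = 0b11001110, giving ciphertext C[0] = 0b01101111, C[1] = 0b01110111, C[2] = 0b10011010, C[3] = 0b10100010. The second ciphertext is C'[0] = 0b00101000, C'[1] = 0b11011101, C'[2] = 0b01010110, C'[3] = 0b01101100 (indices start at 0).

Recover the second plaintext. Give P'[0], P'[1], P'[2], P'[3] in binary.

P'[0] = 0b01001011, P'[1] = 0b10111111, P'[2] = 0b00111011, P'[3] = 0b00000000

In CTR with a reused counter, both messages share the same keystream S_i, so C_i ⊕ C'_i = P_i ⊕ P'_i and thus P'_i = P_i ⊕ C_i ⊕ C'_i.
P'[0]: 0b00001100 ⊕ 0b01101111 ⊕ 0b00101000 = 0b01001011.
P'[1]: 0b00010101 ⊕ 0b01110111 ⊕ 0b11011101 = 0b10111111.
P'[2]: 0b11110111 ⊕ 0b10011010 ⊕ 0b01010110 = 0b00111011.
P'[3]: 0b11001110 ⊕ 0b10100010 ⊕ 0b01101100 = 0b00000000.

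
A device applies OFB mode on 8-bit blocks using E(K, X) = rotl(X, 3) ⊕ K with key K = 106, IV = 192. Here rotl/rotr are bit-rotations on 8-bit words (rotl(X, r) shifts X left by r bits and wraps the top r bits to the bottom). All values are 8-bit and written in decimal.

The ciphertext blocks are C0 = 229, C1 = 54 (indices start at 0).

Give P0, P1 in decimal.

P0 = 137, P1 = 63

OFB decryption: S_i = E(K, S_{i−1}) with S_{−1} = IV; P_i = C_i ⊕ S_i.
P0: S = E(K, 192) = 108; 229 ⊕ 108 = 137.
P1: S = E(K, 108) = 9; 54 ⊕ 9 = 63.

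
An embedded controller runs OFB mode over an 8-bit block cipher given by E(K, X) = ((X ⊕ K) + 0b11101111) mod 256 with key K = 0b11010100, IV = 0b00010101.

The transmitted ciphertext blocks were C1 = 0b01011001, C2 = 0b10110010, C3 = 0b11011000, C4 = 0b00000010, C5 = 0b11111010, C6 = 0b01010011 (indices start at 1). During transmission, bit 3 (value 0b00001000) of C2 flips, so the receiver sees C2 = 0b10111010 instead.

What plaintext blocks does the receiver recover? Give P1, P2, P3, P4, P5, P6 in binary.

P1 = 0b11101001, P2 = 0b11101001, P3 = 0b10101110, P4 = 0b10010011, P5 = 0b11001110, P6 = 0b10011100

OFB decryption: S_i = E(K, S_{i−1}) with S_{0} = IV; P_i = C_i ⊕ S_i.
Only C2 changed, to 0b10111010. In OFB, a change in C_i flips the same bit in P_i only; the keystream is unaffected. Decrypting the received ciphertext:
P1: S = E(K, 0b00010101) = 0b10110000; 0b01011001 ⊕ 0b10110000 = 0b11101001.
P2: S = E(K, 0b10110000) = 0b01010011; 0b10111010 ⊕ 0b01010011 = 0b11101001.
P3: S = E(K, 0b01010011) = 0b01110110; 0b11011000 ⊕ 0b01110110 = 0b10101110.
P4: S = E(K, 0b01110110) = 0b10010001; 0b00000010 ⊕ 0b10010001 = 0b10010011.
P5: S = E(K, 0b10010001) = 0b00110100; 0b11111010 ⊕ 0b00110100 = 0b11001110.
P6: S = E(K, 0b00110100) = 0b11001111; 0b01010011 ⊕ 0b11001111 = 0b10011100.
Blocks that differ from the original plaintext: P2.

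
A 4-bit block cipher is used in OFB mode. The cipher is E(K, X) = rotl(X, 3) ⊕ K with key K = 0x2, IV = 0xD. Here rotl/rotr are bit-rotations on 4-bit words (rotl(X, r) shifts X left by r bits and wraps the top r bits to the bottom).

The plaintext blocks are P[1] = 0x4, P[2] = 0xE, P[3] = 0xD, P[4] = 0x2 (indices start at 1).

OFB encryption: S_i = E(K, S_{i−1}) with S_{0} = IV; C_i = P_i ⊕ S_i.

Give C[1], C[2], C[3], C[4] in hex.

C[1]: S = E(K, 0xD) = 0xC; 0x4 ⊕ 0xC = 0x8.
C[2]: S = E(K, 0xC) = 0x4; 0xE ⊕ 0x4 = 0xA.
C[3]: S = E(K, 0x4) = 0x0; 0xD ⊕ 0x0 = 0xD.
C[4]: S = E(K, 0x0) = 0x2; 0x2 ⊕ 0x2 = 0x0.

C[1] = 0x8, C[2] = 0xA, C[3] = 0xD, C[4] = 0x0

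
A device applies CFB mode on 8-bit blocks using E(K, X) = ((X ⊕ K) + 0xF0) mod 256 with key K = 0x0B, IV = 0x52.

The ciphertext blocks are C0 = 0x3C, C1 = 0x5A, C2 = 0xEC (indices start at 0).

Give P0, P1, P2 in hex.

CFB decryption: P_i = C_i ⊕ E(K, C_{i−1}), with C_{−1} = IV.
P0: E(K, 0x52) = 0x49; 0x3C ⊕ 0x49 = 0x75.
P1: E(K, 0x3C) = 0x27; 0x5A ⊕ 0x27 = 0x7D.
P2: E(K, 0x5A) = 0x41; 0xEC ⊕ 0x41 = 0xAD.

P0 = 0x75, P1 = 0x7D, P2 = 0xAD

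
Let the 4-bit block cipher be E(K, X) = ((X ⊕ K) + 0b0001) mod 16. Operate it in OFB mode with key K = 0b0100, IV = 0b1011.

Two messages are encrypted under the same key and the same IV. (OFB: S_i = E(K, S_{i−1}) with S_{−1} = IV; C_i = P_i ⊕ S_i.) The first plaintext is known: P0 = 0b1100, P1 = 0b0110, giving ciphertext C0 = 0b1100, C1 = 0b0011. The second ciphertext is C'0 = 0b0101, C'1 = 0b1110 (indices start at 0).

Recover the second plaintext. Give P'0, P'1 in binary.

P'0 = 0b0101, P'1 = 0b1011

In OFB with a reused IV, both messages share the same keystream S_i, so C_i ⊕ C'_i = P_i ⊕ P'_i and thus P'_i = P_i ⊕ C_i ⊕ C'_i.
P'0: 0b1100 ⊕ 0b1100 ⊕ 0b0101 = 0b0101.
P'1: 0b0110 ⊕ 0b0011 ⊕ 0b1110 = 0b1011.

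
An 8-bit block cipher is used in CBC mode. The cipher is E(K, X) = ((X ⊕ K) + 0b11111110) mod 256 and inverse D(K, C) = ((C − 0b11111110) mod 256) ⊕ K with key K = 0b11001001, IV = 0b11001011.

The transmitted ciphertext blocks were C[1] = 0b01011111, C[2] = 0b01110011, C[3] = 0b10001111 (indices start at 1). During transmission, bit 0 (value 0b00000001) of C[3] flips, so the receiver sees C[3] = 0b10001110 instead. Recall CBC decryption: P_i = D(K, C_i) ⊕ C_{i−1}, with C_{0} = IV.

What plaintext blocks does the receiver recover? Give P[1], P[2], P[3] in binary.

Only C[3] changed, to 0b10001110. In CBC, a change in C_i garbles P_i and flips the same bit in P_{i+1}. Decrypting the received ciphertext:
P[1]: D(K, 0b01011111) = 0b10101000; 0b10101000 ⊕ 0b11001011 = 0b01100011.
P[2]: D(K, 0b01110011) = 0b10111100; 0b10111100 ⊕ 0b01011111 = 0b11100011.
P[3]: D(K, 0b10001110) = 0b01011001; 0b01011001 ⊕ 0b01110011 = 0b00101010.
Blocks that differ from the original plaintext: P[3].

P[1] = 0b01100011, P[2] = 0b11100011, P[3] = 0b00101010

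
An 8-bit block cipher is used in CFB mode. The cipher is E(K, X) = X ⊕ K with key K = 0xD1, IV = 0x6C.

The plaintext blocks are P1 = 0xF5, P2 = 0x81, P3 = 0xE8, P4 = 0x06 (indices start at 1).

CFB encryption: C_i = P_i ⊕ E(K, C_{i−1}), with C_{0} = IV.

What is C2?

C2 = 0x18

C1: E(K, 0x6C) = 0xBD; 0xF5 ⊕ 0xBD = 0x48.
C2: E(K, 0x48) = 0x99; 0x81 ⊕ 0x99 = 0x18.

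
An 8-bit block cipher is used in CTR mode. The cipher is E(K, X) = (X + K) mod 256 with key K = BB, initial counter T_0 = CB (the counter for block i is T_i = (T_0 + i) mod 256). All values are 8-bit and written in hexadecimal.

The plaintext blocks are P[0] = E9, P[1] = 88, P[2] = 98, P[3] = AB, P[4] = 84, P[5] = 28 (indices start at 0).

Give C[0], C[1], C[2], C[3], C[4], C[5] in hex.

C[0] = 6F, C[1] = 0F, C[2] = 10, C[3] = 22, C[4] = 0E, C[5] = A3

CTR encryption: S_i = E(K, T_i) where T_i is the counter for block i; C_i = P_i ⊕ S_i.
C[0]: T = CB, S = E(K, T) = 86; E9 ⊕ 86 = 6F.
C[1]: T = CC, S = E(K, T) = 87; 88 ⊕ 87 = 0F.
C[2]: T = CD, S = E(K, T) = 88; 98 ⊕ 88 = 10.
C[3]: T = CE, S = E(K, T) = 89; AB ⊕ 89 = 22.
C[4]: T = CF, S = E(K, T) = 8A; 84 ⊕ 8A = 0E.
C[5]: T = D0, S = E(K, T) = 8B; 28 ⊕ 8B = A3.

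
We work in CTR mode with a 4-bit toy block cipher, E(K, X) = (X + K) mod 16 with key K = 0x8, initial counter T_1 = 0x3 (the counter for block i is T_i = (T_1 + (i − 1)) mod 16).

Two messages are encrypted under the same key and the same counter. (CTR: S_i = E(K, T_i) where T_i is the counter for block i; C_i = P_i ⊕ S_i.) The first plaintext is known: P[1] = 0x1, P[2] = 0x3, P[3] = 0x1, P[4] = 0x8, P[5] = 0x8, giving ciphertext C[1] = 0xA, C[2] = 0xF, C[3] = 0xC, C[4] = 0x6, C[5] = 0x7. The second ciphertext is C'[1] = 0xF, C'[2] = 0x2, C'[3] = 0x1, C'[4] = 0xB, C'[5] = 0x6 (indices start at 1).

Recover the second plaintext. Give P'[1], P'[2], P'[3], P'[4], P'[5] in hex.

P'[1] = 0x4, P'[2] = 0xE, P'[3] = 0xC, P'[4] = 0x5, P'[5] = 0x9

In CTR with a reused counter, both messages share the same keystream S_i, so C_i ⊕ C'_i = P_i ⊕ P'_i and thus P'_i = P_i ⊕ C_i ⊕ C'_i.
P'[1]: 0x1 ⊕ 0xA ⊕ 0xF = 0x4.
P'[2]: 0x3 ⊕ 0xF ⊕ 0x2 = 0xE.
P'[3]: 0x1 ⊕ 0xC ⊕ 0x1 = 0xC.
P'[4]: 0x8 ⊕ 0x6 ⊕ 0xB = 0x5.
P'[5]: 0x8 ⊕ 0x7 ⊕ 0x6 = 0x9.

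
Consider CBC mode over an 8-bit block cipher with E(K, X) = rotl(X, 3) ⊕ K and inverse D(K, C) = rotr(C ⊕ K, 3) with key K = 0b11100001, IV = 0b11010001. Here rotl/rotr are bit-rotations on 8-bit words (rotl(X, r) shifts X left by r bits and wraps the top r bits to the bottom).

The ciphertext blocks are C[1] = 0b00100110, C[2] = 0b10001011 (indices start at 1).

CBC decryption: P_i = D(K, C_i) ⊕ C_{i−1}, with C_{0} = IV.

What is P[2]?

P[2] = 0b01101011

P[2]: D(K, 0b10001011) = 0b01001101; 0b01001101 ⊕ 0b00100110 = 0b01101011.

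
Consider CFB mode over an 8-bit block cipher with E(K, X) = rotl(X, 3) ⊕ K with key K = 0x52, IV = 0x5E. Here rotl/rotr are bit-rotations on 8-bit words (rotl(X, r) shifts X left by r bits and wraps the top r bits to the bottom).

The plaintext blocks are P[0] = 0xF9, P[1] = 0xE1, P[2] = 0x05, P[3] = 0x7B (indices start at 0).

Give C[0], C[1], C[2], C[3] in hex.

C[0] = 0x59, C[1] = 0x79, C[2] = 0x9C, C[3] = 0xCD

CFB encryption: C_i = P_i ⊕ E(K, C_{i−1}), with C_{−1} = IV.
C[0]: E(K, 0x5E) = 0xA0; 0xF9 ⊕ 0xA0 = 0x59.
C[1]: E(K, 0x59) = 0x98; 0xE1 ⊕ 0x98 = 0x79.
C[2]: E(K, 0x79) = 0x99; 0x05 ⊕ 0x99 = 0x9C.
C[3]: E(K, 0x9C) = 0xB6; 0x7B ⊕ 0xB6 = 0xCD.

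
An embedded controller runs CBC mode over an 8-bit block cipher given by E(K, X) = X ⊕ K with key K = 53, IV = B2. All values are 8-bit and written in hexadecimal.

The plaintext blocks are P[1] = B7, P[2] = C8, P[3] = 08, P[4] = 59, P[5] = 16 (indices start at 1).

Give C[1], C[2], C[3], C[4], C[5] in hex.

C[1] = 56, C[2] = CD, C[3] = 96, C[4] = 9C, C[5] = D9

CBC encryption: C_i = E(K, P_i ⊕ C_{i−1}), with C_{0} = IV.
C[1]: P[1] ⊕ B2 = 05; E(K, 05) = 56.
C[2]: P[2] ⊕ 56 = 9E; E(K, 9E) = CD.
C[3]: P[3] ⊕ CD = C5; E(K, C5) = 96.
C[4]: P[4] ⊕ 96 = CF; E(K, CF) = 9C.
C[5]: P[5] ⊕ 9C = 8A; E(K, 8A) = D9.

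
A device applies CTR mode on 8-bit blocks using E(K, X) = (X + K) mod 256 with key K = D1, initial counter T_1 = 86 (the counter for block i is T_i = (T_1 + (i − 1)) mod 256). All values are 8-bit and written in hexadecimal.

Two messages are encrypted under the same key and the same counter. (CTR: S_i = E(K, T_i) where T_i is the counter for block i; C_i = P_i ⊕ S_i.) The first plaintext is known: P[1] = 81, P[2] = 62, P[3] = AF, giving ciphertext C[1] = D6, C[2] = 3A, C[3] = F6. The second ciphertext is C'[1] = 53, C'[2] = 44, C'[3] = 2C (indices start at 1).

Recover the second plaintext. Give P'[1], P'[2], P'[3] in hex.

P'[1] = 04, P'[2] = 1C, P'[3] = 75

In CTR with a reused counter, both messages share the same keystream S_i, so C_i ⊕ C'_i = P_i ⊕ P'_i and thus P'_i = P_i ⊕ C_i ⊕ C'_i.
P'[1]: 81 ⊕ D6 ⊕ 53 = 04.
P'[2]: 62 ⊕ 3A ⊕ 44 = 1C.
P'[3]: AF ⊕ F6 ⊕ 2C = 75.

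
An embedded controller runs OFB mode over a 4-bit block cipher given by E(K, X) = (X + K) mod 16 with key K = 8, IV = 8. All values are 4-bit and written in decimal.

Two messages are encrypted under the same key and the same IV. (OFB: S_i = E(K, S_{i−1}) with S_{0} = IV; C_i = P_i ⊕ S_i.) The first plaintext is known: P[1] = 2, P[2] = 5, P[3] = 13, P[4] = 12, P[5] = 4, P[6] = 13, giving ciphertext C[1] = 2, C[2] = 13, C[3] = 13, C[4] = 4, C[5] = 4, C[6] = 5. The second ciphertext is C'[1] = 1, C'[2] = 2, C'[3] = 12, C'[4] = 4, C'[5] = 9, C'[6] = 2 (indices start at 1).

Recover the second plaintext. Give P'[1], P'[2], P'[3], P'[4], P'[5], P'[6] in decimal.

In OFB with a reused IV, both messages share the same keystream S_i, so C_i ⊕ C'_i = P_i ⊕ P'_i and thus P'_i = P_i ⊕ C_i ⊕ C'_i.
P'[1]: 2 ⊕ 2 ⊕ 1 = 1.
P'[2]: 5 ⊕ 13 ⊕ 2 = 10.
P'[3]: 13 ⊕ 13 ⊕ 12 = 12.
P'[4]: 12 ⊕ 4 ⊕ 4 = 12.
P'[5]: 4 ⊕ 4 ⊕ 9 = 9.
P'[6]: 13 ⊕ 5 ⊕ 2 = 10.

P'[1] = 1, P'[2] = 10, P'[3] = 12, P'[4] = 12, P'[5] = 9, P'[6] = 10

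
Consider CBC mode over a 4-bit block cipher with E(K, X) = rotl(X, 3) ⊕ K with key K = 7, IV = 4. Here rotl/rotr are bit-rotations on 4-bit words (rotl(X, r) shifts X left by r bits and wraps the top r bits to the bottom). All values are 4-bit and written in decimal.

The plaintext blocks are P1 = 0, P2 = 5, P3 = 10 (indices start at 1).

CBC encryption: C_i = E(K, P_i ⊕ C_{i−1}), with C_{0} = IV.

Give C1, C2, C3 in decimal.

C1: P1 ⊕ 4 = 4; E(K, 4) = 5.
C2: P2 ⊕ 5 = 0; E(K, 0) = 7.
C3: P3 ⊕ 7 = 13; E(K, 13) = 9.

C1 = 5, C2 = 7, C3 = 9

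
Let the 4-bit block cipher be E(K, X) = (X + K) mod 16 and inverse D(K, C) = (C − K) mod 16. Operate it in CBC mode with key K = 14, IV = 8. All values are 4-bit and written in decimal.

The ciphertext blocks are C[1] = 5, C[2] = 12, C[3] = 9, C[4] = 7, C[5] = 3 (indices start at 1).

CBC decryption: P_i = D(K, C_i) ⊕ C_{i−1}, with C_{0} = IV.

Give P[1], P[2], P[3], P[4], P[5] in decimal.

P[1] = 15, P[2] = 11, P[3] = 7, P[4] = 0, P[5] = 2

P[1]: D(K, 5) = 7; 7 ⊕ 8 = 15.
P[2]: D(K, 12) = 14; 14 ⊕ 5 = 11.
P[3]: D(K, 9) = 11; 11 ⊕ 12 = 7.
P[4]: D(K, 7) = 9; 9 ⊕ 9 = 0.
P[5]: D(K, 3) = 5; 5 ⊕ 7 = 2.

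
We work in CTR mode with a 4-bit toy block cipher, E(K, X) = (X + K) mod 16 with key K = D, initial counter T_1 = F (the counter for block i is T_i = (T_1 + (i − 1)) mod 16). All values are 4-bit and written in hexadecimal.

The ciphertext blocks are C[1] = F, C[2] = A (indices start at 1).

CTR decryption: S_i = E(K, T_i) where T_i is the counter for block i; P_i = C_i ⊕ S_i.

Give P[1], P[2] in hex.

P[1]: T = F, S = E(K, T) = C; F ⊕ C = 3.
P[2]: T = 0, S = E(K, T) = D; A ⊕ D = 7.

P[1] = 3, P[2] = 7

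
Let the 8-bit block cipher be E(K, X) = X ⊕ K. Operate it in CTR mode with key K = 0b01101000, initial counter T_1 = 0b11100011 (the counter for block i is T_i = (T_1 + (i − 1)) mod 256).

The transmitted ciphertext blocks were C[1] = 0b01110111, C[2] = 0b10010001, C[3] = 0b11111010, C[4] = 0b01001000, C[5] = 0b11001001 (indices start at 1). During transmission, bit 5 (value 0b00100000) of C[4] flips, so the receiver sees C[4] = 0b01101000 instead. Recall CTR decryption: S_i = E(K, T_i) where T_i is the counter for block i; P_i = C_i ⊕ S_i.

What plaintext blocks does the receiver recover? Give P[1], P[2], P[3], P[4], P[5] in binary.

Only C[4] changed, to 0b01101000. In CTR, a change in C_i flips the same bit in P_i only; the keystream is unaffected. Decrypting the received ciphertext:
P[1]: T = 0b11100011, S = E(K, T) = 0b10001011; 0b01110111 ⊕ 0b10001011 = 0b11111100.
P[2]: T = 0b11100100, S = E(K, T) = 0b10001100; 0b10010001 ⊕ 0b10001100 = 0b00011101.
P[3]: T = 0b11100101, S = E(K, T) = 0b10001101; 0b11111010 ⊕ 0b10001101 = 0b01110111.
P[4]: T = 0b11100110, S = E(K, T) = 0b10001110; 0b01101000 ⊕ 0b10001110 = 0b11100110.
P[5]: T = 0b11100111, S = E(K, T) = 0b10001111; 0b11001001 ⊕ 0b10001111 = 0b01000110.
Blocks that differ from the original plaintext: P[4].

P[1] = 0b11111100, P[2] = 0b00011101, P[3] = 0b01110111, P[4] = 0b11100110, P[5] = 0b01000110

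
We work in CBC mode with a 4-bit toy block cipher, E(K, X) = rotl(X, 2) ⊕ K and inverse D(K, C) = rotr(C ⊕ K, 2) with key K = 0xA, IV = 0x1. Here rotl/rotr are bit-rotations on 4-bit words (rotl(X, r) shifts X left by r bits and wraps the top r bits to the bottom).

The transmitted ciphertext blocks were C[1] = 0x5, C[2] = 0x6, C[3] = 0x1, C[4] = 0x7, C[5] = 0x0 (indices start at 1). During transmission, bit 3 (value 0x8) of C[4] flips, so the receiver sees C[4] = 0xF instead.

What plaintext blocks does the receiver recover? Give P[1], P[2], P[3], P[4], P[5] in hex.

CBC decryption: P_i = D(K, C_i) ⊕ C_{i−1}, with C_{0} = IV.
Only C[4] changed, to 0xF. In CBC, a change in C_i garbles P_i and flips the same bit in P_{i+1}. Decrypting the received ciphertext:
P[1]: D(K, 0x5) = 0xF; 0xF ⊕ 0x1 = 0xE.
P[2]: D(K, 0x6) = 0x3; 0x3 ⊕ 0x5 = 0x6.
P[3]: D(K, 0x1) = 0xE; 0xE ⊕ 0x6 = 0x8.
P[4]: D(K, 0xF) = 0x5; 0x5 ⊕ 0x1 = 0x4.
P[5]: D(K, 0x0) = 0xA; 0xA ⊕ 0xF = 0x5.
Blocks that differ from the original plaintext: P[4], P[5].

P[1] = 0xE, P[2] = 0x6, P[3] = 0x8, P[4] = 0x4, P[5] = 0x5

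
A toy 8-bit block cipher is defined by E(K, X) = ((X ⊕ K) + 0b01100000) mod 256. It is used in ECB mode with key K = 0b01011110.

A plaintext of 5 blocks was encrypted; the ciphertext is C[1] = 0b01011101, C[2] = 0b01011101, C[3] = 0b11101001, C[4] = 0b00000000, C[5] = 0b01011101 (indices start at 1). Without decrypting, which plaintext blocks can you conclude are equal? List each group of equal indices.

P[1] = P[2] = P[5]

ECB encrypts each block independently with the same key, so equal ciphertext blocks imply equal plaintext blocks.
C[1] = C[2] = C[5] = 0b01011101, so P[1] = P[2] = P[5].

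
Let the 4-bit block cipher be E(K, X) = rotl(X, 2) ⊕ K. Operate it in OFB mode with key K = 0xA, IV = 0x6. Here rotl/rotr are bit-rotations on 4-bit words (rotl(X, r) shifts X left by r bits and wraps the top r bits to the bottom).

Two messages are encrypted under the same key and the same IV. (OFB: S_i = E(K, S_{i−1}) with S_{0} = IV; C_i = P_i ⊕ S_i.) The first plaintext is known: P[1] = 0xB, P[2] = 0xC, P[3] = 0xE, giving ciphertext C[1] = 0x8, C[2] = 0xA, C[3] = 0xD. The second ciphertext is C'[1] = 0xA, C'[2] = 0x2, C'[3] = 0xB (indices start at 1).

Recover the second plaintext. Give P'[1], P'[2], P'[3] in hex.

P'[1] = 0x9, P'[2] = 0x4, P'[3] = 0x8

In OFB with a reused IV, both messages share the same keystream S_i, so C_i ⊕ C'_i = P_i ⊕ P'_i and thus P'_i = P_i ⊕ C_i ⊕ C'_i.
P'[1]: 0xB ⊕ 0x8 ⊕ 0xA = 0x9.
P'[2]: 0xC ⊕ 0xA ⊕ 0x2 = 0x4.
P'[3]: 0xE ⊕ 0xD ⊕ 0xB = 0x8.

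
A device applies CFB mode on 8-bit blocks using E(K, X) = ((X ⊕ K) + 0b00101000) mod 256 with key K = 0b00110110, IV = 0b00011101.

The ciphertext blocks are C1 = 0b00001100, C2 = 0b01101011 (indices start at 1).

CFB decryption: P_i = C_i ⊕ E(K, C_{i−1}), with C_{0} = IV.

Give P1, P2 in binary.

P1: E(K, 0b00011101) = 0b01010011; 0b00001100 ⊕ 0b01010011 = 0b01011111.
P2: E(K, 0b00001100) = 0b01100010; 0b01101011 ⊕ 0b01100010 = 0b00001001.

P1 = 0b01011111, P2 = 0b00001001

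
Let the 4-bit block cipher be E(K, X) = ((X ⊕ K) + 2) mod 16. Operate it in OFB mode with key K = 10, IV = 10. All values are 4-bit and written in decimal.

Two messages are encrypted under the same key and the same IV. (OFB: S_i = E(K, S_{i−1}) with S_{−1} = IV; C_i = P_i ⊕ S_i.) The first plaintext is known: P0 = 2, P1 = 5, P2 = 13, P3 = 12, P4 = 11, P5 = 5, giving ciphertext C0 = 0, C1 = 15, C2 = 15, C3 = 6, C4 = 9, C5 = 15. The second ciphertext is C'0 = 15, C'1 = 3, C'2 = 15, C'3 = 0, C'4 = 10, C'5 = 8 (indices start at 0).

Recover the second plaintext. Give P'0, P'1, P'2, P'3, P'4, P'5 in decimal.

In OFB with a reused IV, both messages share the same keystream S_i, so C_i ⊕ C'_i = P_i ⊕ P'_i and thus P'_i = P_i ⊕ C_i ⊕ C'_i.
P'0: 2 ⊕ 0 ⊕ 15 = 13.
P'1: 5 ⊕ 15 ⊕ 3 = 9.
P'2: 13 ⊕ 15 ⊕ 15 = 13.
P'3: 12 ⊕ 6 ⊕ 0 = 10.
P'4: 11 ⊕ 9 ⊕ 10 = 8.
P'5: 5 ⊕ 15 ⊕ 8 = 2.

P'0 = 13, P'1 = 9, P'2 = 13, P'3 = 10, P'4 = 8, P'5 = 2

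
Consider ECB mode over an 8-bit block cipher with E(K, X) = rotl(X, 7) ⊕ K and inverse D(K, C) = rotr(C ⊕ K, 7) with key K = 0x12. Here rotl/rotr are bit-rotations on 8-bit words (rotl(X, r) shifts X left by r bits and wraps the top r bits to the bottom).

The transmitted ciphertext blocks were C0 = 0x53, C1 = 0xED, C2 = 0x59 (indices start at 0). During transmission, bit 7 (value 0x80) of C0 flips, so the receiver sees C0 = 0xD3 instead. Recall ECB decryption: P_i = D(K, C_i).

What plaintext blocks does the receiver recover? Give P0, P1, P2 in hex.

P0 = 0x83, P1 = 0xFF, P2 = 0x96

Only C0 changed, to 0xD3. In ECB, a change in C_i affects only P_i. Decrypting the received ciphertext:
P0: D(K, 0xD3) = 0x83.
P1: D(K, 0xED) = 0xFF.
P2: D(K, 0x59) = 0x96.
Blocks that differ from the original plaintext: P0.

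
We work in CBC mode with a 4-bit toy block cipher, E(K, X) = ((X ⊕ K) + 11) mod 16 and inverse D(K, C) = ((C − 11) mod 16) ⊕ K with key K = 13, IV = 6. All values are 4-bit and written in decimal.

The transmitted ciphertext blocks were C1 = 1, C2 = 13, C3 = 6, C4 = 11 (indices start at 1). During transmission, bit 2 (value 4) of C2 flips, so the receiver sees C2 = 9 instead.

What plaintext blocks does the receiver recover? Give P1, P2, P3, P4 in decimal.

P1 = 13, P2 = 2, P3 = 15, P4 = 11

CBC decryption: P_i = D(K, C_i) ⊕ C_{i−1}, with C_{0} = IV.
Only C2 changed, to 9. In CBC, a change in C_i garbles P_i and flips the same bit in P_{i+1}. Decrypting the received ciphertext:
P1: D(K, 1) = 11; 11 ⊕ 6 = 13.
P2: D(K, 9) = 3; 3 ⊕ 1 = 2.
P3: D(K, 6) = 6; 6 ⊕ 9 = 15.
P4: D(K, 11) = 13; 13 ⊕ 6 = 11.
Blocks that differ from the original plaintext: P2, P3.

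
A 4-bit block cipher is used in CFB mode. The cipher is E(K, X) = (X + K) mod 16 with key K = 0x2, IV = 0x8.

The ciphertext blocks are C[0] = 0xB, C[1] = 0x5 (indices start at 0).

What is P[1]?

P[1] = 0x8

CFB decryption: P_i = C_i ⊕ E(K, C_{i−1}), with C_{−1} = IV.
P[1]: E(K, 0xB) = 0xD; 0x5 ⊕ 0xD = 0x8.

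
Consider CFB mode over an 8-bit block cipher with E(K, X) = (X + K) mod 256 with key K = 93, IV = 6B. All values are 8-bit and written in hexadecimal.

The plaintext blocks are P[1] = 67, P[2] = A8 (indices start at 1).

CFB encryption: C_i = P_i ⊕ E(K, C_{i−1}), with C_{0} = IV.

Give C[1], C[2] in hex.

C[1]: E(K, 6B) = FE; 67 ⊕ FE = 99.
C[2]: E(K, 99) = 2C; A8 ⊕ 2C = 84.

C[1] = 99, C[2] = 84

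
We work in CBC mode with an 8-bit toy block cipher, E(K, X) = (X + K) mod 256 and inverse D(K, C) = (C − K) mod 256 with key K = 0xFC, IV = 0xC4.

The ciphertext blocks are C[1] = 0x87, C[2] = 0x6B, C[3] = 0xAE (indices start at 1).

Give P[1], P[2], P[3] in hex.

CBC decryption: P_i = D(K, C_i) ⊕ C_{i−1}, with C_{0} = IV.
P[1]: D(K, 0x87) = 0x8B; 0x8B ⊕ 0xC4 = 0x4F.
P[2]: D(K, 0x6B) = 0x6F; 0x6F ⊕ 0x87 = 0xE8.
P[3]: D(K, 0xAE) = 0xB2; 0xB2 ⊕ 0x6B = 0xD9.

P[1] = 0x4F, P[2] = 0xE8, P[3] = 0xD9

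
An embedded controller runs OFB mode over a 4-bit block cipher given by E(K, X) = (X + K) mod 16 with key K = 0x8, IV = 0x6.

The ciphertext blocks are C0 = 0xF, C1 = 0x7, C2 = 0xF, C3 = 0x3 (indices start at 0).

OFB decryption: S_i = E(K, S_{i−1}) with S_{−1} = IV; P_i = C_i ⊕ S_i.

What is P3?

P0: S = E(K, 0x6) = 0xE; 0xF ⊕ 0xE = 0x1.
P1: S = E(K, 0xE) = 0x6; 0x7 ⊕ 0x6 = 0x1.
P2: S = E(K, 0x6) = 0xE; 0xF ⊕ 0xE = 0x1.
P3: S = E(K, 0xE) = 0x6; 0x3 ⊕ 0x6 = 0x5.

P3 = 0x5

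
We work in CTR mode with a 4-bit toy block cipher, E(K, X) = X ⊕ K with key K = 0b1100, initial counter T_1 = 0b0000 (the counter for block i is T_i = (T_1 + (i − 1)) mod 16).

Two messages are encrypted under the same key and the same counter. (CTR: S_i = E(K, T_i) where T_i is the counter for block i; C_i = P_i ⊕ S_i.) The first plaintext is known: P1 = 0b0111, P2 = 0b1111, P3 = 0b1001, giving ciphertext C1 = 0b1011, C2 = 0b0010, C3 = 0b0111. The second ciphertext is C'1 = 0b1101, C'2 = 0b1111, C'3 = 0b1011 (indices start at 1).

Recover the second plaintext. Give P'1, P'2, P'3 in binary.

In CTR with a reused counter, both messages share the same keystream S_i, so C_i ⊕ C'_i = P_i ⊕ P'_i and thus P'_i = P_i ⊕ C_i ⊕ C'_i.
P'1: 0b0111 ⊕ 0b1011 ⊕ 0b1101 = 0b0001.
P'2: 0b1111 ⊕ 0b0010 ⊕ 0b1111 = 0b0010.
P'3: 0b1001 ⊕ 0b0111 ⊕ 0b1011 = 0b0101.

P'1 = 0b0001, P'2 = 0b0010, P'3 = 0b0101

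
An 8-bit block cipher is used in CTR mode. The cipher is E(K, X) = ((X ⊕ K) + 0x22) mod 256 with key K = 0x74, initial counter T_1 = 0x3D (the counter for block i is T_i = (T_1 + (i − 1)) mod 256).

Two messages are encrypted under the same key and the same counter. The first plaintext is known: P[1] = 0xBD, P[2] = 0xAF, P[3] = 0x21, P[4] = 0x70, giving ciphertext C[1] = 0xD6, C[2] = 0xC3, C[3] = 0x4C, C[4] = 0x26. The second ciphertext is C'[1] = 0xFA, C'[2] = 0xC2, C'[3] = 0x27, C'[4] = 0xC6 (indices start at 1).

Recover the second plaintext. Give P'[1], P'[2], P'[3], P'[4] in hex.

P'[1] = 0x91, P'[2] = 0xAE, P'[3] = 0x4A, P'[4] = 0x90

In CTR with a reused counter, both messages share the same keystream S_i, so C_i ⊕ C'_i = P_i ⊕ P'_i and thus P'_i = P_i ⊕ C_i ⊕ C'_i.
P'[1]: 0xBD ⊕ 0xD6 ⊕ 0xFA = 0x91.
P'[2]: 0xAF ⊕ 0xC3 ⊕ 0xC2 = 0xAE.
P'[3]: 0x21 ⊕ 0x4C ⊕ 0x27 = 0x4A.
P'[4]: 0x70 ⊕ 0x26 ⊕ 0xC6 = 0x90.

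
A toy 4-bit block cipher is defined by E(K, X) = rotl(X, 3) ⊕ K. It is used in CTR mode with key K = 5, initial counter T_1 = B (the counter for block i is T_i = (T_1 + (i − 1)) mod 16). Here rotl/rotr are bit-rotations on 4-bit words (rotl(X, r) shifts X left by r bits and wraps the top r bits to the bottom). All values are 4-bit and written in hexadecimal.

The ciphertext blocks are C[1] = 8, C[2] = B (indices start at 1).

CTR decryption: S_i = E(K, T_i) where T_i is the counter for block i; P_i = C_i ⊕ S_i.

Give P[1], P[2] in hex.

P[1]: T = B, S = E(K, T) = 8; 8 ⊕ 8 = 0.
P[2]: T = C, S = E(K, T) = 3; B ⊕ 3 = 8.

P[1] = 0, P[2] = 8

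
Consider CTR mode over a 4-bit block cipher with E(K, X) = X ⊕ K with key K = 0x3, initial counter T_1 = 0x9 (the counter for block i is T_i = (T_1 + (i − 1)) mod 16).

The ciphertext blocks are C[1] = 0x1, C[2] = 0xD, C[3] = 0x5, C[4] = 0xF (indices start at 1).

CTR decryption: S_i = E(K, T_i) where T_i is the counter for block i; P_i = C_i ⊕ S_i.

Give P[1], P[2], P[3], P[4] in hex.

P[1] = 0xB, P[2] = 0x4, P[3] = 0xD, P[4] = 0x0

P[1]: T = 0x9, S = E(K, T) = 0xA; 0x1 ⊕ 0xA = 0xB.
P[2]: T = 0xA, S = E(K, T) = 0x9; 0xD ⊕ 0x9 = 0x4.
P[3]: T = 0xB, S = E(K, T) = 0x8; 0x5 ⊕ 0x8 = 0xD.
P[4]: T = 0xC, S = E(K, T) = 0xF; 0xF ⊕ 0xF = 0x0.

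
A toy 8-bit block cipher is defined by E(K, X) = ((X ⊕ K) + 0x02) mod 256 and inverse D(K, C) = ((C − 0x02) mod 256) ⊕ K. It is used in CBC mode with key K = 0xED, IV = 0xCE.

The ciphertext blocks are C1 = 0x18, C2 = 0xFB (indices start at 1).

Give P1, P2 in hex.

CBC decryption: P_i = D(K, C_i) ⊕ C_{i−1}, with C_{0} = IV.
P1: D(K, 0x18) = 0xFB; 0xFB ⊕ 0xCE = 0x35.
P2: D(K, 0xFB) = 0x14; 0x14 ⊕ 0x18 = 0x0C.

P1 = 0x35, P2 = 0x0C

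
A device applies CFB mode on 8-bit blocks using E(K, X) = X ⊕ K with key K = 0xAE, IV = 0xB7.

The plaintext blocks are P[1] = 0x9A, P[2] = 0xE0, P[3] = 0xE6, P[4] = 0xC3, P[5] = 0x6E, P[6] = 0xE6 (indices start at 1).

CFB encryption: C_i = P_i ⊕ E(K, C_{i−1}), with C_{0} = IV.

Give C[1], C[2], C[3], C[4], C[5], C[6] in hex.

C[1] = 0x83, C[2] = 0xCD, C[3] = 0x85, C[4] = 0xE8, C[5] = 0x28, C[6] = 0x60

C[1]: E(K, 0xB7) = 0x19; 0x9A ⊕ 0x19 = 0x83.
C[2]: E(K, 0x83) = 0x2D; 0xE0 ⊕ 0x2D = 0xCD.
C[3]: E(K, 0xCD) = 0x63; 0xE6 ⊕ 0x63 = 0x85.
C[4]: E(K, 0x85) = 0x2B; 0xC3 ⊕ 0x2B = 0xE8.
C[5]: E(K, 0xE8) = 0x46; 0x6E ⊕ 0x46 = 0x28.
C[6]: E(K, 0x28) = 0x86; 0xE6 ⊕ 0x86 = 0x60.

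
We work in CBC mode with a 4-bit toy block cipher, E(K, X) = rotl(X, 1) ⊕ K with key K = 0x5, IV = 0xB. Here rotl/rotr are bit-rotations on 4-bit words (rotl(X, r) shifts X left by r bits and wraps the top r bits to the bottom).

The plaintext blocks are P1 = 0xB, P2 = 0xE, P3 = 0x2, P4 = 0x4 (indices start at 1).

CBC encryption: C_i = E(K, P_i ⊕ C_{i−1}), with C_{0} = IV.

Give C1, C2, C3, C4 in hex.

C1: P1 ⊕ 0xB = 0x0; E(K, 0x0) = 0x5.
C2: P2 ⊕ 0x5 = 0xB; E(K, 0xB) = 0x2.
C3: P3 ⊕ 0x2 = 0x0; E(K, 0x0) = 0x5.
C4: P4 ⊕ 0x5 = 0x1; E(K, 0x1) = 0x7.

C1 = 0x5, C2 = 0x2, C3 = 0x5, C4 = 0x7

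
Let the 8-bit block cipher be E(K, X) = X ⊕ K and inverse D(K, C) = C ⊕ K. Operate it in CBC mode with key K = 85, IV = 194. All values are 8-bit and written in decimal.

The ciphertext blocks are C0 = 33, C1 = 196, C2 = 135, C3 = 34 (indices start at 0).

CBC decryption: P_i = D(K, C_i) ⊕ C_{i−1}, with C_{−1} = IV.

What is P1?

P1 = 176

P1: D(K, 196) = 145; 145 ⊕ 33 = 176.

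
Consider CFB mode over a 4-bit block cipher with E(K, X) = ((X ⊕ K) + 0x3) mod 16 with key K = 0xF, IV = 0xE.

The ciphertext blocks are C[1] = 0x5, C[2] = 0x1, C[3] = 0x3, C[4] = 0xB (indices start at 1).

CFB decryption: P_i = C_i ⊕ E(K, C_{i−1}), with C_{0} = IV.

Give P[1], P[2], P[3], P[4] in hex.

P[1] = 0x1, P[2] = 0xC, P[3] = 0x2, P[4] = 0x4

P[1]: E(K, 0xE) = 0x4; 0x5 ⊕ 0x4 = 0x1.
P[2]: E(K, 0x5) = 0xD; 0x1 ⊕ 0xD = 0xC.
P[3]: E(K, 0x1) = 0x1; 0x3 ⊕ 0x1 = 0x2.
P[4]: E(K, 0x3) = 0xF; 0xB ⊕ 0xF = 0x4.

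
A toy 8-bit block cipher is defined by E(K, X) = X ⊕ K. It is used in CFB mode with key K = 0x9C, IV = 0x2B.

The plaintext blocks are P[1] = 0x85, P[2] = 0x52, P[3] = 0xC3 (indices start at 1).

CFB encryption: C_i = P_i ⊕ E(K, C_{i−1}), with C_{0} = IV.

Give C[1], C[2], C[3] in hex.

C[1]: E(K, 0x2B) = 0xB7; 0x85 ⊕ 0xB7 = 0x32.
C[2]: E(K, 0x32) = 0xAE; 0x52 ⊕ 0xAE = 0xFC.
C[3]: E(K, 0xFC) = 0x60; 0xC3 ⊕ 0x60 = 0xA3.

C[1] = 0x32, C[2] = 0xFC, C[3] = 0xA3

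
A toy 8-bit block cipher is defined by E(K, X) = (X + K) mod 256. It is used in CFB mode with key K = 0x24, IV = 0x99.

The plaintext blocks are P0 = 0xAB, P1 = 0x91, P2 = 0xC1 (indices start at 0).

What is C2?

C2 = 0x0E

CFB encryption: C_i = P_i ⊕ E(K, C_{i−1}), with C_{−1} = IV.
C0: E(K, 0x99) = 0xBD; 0xAB ⊕ 0xBD = 0x16.
C1: E(K, 0x16) = 0x3A; 0x91 ⊕ 0x3A = 0xAB.
C2: E(K, 0xAB) = 0xCF; 0xC1 ⊕ 0xCF = 0x0E.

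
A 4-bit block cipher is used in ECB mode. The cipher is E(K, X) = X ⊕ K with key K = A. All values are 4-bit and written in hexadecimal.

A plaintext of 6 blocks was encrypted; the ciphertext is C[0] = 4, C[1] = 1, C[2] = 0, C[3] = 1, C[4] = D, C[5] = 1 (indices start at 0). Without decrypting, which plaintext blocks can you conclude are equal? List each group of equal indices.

P[1] = P[3] = P[5]

ECB encrypts each block independently with the same key, so equal ciphertext blocks imply equal plaintext blocks.
C[1] = C[3] = C[5] = 1, so P[1] = P[3] = P[5].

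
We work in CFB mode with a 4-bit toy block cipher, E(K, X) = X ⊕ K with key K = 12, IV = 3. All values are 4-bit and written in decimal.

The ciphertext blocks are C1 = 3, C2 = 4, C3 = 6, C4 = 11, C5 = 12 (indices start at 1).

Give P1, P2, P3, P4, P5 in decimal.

CFB decryption: P_i = C_i ⊕ E(K, C_{i−1}), with C_{0} = IV.
P1: E(K, 3) = 15; 3 ⊕ 15 = 12.
P2: E(K, 3) = 15; 4 ⊕ 15 = 11.
P3: E(K, 4) = 8; 6 ⊕ 8 = 14.
P4: E(K, 6) = 10; 11 ⊕ 10 = 1.
P5: E(K, 11) = 7; 12 ⊕ 7 = 11.

P1 = 12, P2 = 11, P3 = 14, P4 = 1, P5 = 11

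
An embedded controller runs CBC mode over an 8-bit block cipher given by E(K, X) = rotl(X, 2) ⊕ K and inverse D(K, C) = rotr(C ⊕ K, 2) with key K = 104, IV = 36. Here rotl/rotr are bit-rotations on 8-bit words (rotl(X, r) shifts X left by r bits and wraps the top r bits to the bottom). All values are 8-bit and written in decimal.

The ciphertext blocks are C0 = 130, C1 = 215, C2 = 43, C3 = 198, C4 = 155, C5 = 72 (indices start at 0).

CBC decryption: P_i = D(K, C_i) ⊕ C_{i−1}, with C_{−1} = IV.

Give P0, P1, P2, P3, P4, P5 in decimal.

P0 = 158, P1 = 109, P2 = 7, P3 = 128, P4 = 58, P5 = 147

P0: D(K, 130) = 186; 186 ⊕ 36 = 158.
P1: D(K, 215) = 239; 239 ⊕ 130 = 109.
P2: D(K, 43) = 208; 208 ⊕ 215 = 7.
P3: D(K, 198) = 171; 171 ⊕ 43 = 128.
P4: D(K, 155) = 252; 252 ⊕ 198 = 58.
P5: D(K, 72) = 8; 8 ⊕ 155 = 147.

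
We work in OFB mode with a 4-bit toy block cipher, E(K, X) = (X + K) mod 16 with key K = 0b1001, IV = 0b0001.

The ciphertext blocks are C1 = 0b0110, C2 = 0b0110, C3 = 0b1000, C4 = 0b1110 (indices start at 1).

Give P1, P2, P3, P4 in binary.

OFB decryption: S_i = E(K, S_{i−1}) with S_{0} = IV; P_i = C_i ⊕ S_i.
P1: S = E(K, 0b0001) = 0b1010; 0b0110 ⊕ 0b1010 = 0b1100.
P2: S = E(K, 0b1010) = 0b0011; 0b0110 ⊕ 0b0011 = 0b0101.
P3: S = E(K, 0b0011) = 0b1100; 0b1000 ⊕ 0b1100 = 0b0100.
P4: S = E(K, 0b1100) = 0b0101; 0b1110 ⊕ 0b0101 = 0b1011.

P1 = 0b1100, P2 = 0b0101, P3 = 0b0100, P4 = 0b1011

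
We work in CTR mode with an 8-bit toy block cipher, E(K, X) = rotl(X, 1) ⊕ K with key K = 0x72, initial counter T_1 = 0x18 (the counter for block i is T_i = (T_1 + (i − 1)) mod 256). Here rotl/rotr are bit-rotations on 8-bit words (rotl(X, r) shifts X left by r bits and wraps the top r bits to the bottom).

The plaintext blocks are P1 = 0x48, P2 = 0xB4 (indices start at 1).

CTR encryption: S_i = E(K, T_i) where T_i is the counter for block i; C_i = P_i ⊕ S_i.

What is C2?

C1: T = 0x18, S = E(K, T) = 0x42; 0x48 ⊕ 0x42 = 0x0A.
C2: T = 0x19, S = E(K, T) = 0x40; 0xB4 ⊕ 0x40 = 0xF4.

C2 = 0xF4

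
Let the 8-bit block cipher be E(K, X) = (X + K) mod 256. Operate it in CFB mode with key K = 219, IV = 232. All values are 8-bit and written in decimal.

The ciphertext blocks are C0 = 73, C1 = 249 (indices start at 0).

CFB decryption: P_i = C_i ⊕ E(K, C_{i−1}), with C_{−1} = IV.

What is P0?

P0 = 138

P0: E(K, 232) = 195; 73 ⊕ 195 = 138.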